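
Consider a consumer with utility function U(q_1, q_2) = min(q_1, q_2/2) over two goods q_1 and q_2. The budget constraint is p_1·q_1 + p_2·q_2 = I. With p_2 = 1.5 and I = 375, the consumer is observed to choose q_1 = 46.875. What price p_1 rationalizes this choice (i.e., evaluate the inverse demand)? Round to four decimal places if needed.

p_1 = 5

With perfect complements, no substitution: consume in ratio q_1:q_2 = 1:2.
Budget: p_1·q_1 + p_2·2·q_1 = I, so (p_1 + 2·p_2)·q_1 = I.
Demand: q_1*(p_1,p_2,I) = I/(p_1 + 2·p_2), q_2* = 2·I/(p_1 + 2·p_2).
Set q_1* = 46.875 in the demand function and solve for p_1: p_1 = 5.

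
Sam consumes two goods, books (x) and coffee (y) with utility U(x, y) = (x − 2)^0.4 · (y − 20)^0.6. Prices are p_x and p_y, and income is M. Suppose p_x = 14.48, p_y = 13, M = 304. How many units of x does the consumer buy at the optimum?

x* = 2.4155

MRS = (2/3)·(y−20)/(x−2). Tangency with p_x/p_y gives y−20 = (3/2)·(p_x/p_y)·(x−2).
After buying the subsistence bundle (2, 20), a share 0.4 of the remaining income goes to x: x* = 2 + 0.4·(M − 2p_x − 20p_y)/p_x.
Discretionary income = 304 − 2·14.48 − 20·13 = 15.04; x* = 2 + 0.4·15.04/14.48 = 2.4155.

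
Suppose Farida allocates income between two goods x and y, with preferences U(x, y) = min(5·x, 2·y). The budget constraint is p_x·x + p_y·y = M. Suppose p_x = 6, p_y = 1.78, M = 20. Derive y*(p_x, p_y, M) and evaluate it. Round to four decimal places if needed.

y* = 4.7847

Demand: x*(p_x,p_y,M) = 2·M/(2·p_x + 5·p_y), y* = 5·M/(2·p_x + 5·p_y).
Here 2·6 + 5·1.78 = 20.9, giving y* = 4.7847.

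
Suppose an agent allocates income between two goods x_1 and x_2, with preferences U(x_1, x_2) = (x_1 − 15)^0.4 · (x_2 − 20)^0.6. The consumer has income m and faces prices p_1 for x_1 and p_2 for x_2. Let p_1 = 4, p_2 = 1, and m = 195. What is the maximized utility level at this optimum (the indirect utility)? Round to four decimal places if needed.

Let x_1' = x_1−15, x_2' = x_2−20. MRS = (2/3)·x_2'/x_1' = p_1/p_2.
After buying the subsistence bundle (15, 20), a share 0.4 of the remaining income goes to x_1: x_1* = 15 + 0.4·(m − 15p_1 − 20p_2)/p_1.
Discretionary income = 195 − 15·4 − 20·1 = 115; x_1* = 15 + 0.4·115/4 = 26.5; x_2* = 20 + 0.6·115/1 = 89.
Utility at the optimum: U(26.5, 89) = 33.6968.

V = 33.6968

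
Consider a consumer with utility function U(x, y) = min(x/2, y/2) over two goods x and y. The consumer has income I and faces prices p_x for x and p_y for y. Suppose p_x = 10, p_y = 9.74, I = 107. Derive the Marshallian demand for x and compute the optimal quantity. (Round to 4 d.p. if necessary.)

Demand: x*(p_x,p_y,I) = 2·I/(2·p_x + 2·p_y), y* = 2·I/(2·p_x + 2·p_y).
Here 2·10 + 2·9.74 = 39.48, giving x* = 5.4205.

x* = 5.4205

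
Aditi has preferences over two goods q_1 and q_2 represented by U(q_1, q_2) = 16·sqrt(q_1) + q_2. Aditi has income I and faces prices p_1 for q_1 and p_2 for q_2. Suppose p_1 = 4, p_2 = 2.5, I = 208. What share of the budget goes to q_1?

share on q_1 = 0.4808

MU_q_1 = 8/√q_1, MU_q_2 = 1. Tangency: 8/√q_1 = p_1/p_2.
Thus q_1* = (8·p_2/p_1)² — independent of I — with the rest of income spent on q_2.
Plugging in: q_1* = (8·2.5/4)² = 25, q_2* = 43.2.
Expenditure on q_1: 4·25 = 100; share = 0.4808.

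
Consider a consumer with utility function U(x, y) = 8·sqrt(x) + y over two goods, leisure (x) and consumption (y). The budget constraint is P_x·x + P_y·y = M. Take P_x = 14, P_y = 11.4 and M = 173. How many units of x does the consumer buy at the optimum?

Utility is quasi-linear in y; the FOC for x is 4/√x = P_x/P_y.
Thus x* = (4·P_y/P_x)² — independent of M — with the rest of income spent on y.
Plugging in: x* = (4·11.4/14)² = 10.609.

x* = 10.609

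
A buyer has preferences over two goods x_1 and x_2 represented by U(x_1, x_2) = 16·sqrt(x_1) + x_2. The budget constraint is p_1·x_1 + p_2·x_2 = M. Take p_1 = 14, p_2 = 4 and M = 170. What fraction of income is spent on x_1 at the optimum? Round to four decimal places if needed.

share on x_1 = 0.4303

Solve: √x_1 = 8·p_2/p_1, so x_1*(p_1,p_2) = (8·p_2/p_1)², and x_2* = (M − p_1·x_1*)/p_2.
Plugging in: x_1* = (8·4/14)² = 5.2245, x_2* = 24.2143.
Expenditure on x_1: 14·5.2245 = 73.1429; share = 0.4303.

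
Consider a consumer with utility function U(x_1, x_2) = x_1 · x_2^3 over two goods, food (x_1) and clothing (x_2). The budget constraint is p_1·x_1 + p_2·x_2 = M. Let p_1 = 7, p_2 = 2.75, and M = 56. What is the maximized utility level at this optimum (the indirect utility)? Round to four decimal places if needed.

V = 7124.9166

MU_x_1/MU_x_2 = (x_2)/(3·x_1); tangency sets this equal to p_1/p_2.
So p_2·x_2 = 3·p_1·x_1; combined with the budget, a share 0.25 of income goes to x_1.
Demand: x_1*(p_1,p_2,M) = 0.25·M/p_1 and x_2* = 0.75·M/p_2.
At p_1=7, p_2=2.75, M=56: x_1* = 0.25·56/7 = 2, x_2* = 15.2727.
Utility at the optimum: U(2, 15.2727) = 7124.9166.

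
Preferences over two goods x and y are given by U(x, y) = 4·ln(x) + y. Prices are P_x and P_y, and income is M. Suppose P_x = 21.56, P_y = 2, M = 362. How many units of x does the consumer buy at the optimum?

Set MRS = P_x/P_y: (4/x)/1 = P_x/P_y.
So x*(P_x,P_y) = 4·P_y/P_x, independent of income; and y* = (M − 4·P_y)/P_y.
At the given prices: x* = 4·2/21.56 = 0.3711.

x* = 0.3711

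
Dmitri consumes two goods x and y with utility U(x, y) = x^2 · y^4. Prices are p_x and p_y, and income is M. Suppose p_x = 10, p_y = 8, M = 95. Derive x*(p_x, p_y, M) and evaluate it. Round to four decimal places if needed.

x* = 3.1667

At p_x=10, p_y=8, M=95: x* = 1/3·95/10 = 3.1667.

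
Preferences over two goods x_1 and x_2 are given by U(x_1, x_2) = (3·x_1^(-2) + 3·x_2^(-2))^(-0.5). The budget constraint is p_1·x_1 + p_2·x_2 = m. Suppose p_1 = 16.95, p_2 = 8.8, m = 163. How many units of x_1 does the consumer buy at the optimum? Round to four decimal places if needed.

With the ratio pinned down, the budget gives x_1* = m/(p_1 + p_2·(x_2/x_1)) and x_2* = (x_2/x_1)·x_1*.
Numerically x_2/x_1 = 1.244216, so x_1* = 163/(16.95 + 8.8·1.244216) = 5.8425.

x_1* = 5.8425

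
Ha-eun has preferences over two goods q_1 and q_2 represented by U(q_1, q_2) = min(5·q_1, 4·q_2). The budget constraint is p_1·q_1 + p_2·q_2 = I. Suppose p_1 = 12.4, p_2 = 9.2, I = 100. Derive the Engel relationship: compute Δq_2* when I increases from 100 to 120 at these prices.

Leontief preferences: the optimum is at the kink where q_1/4 = q_2/5, i.e. q_2 = (5/4)·q_1.
Budget: p_1·q_1 + p_2·(5/4)·q_1 = I, so (4·p_1 + 5·p_2)·q_1 = 4·I.
Demand: q_1*(p_1,p_2,I) = 4·I/(4·p_1 + 5·p_2), q_2* = 5·I/(4·p_1 + 5·p_2).
Here 4·12.4 + 5·9.2 = 95.6, giving q_2* = 5.2301.
At I' = 120: q_2* = 6.2762. Change: 6.2762 − 5.2301 = 1.046.

Δq_2* = 1.046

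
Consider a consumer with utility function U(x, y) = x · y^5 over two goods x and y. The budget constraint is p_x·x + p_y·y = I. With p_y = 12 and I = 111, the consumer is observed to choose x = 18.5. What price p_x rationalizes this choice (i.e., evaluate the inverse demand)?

p_x = 1

Tangency: MRS = (1/5)·y/x = p_x/p_y.
So p_y·y = 5·p_x·x; combined with the budget, a share 1/6 of income goes to x.
Demand: x*(p_x,p_y,I) = 1/6·I/p_x and y* = 5/6·I/p_y.
Set x* = 18.5 in the demand function and solve for p_x: p_x = 1.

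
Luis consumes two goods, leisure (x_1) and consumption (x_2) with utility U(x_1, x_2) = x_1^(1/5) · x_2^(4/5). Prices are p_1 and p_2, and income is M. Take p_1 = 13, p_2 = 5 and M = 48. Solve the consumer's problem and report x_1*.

Tangency: MRS = (1/4)·x_2/x_1 = p_1/p_2.
Rearranging, p_2·x_2 = 4·p_1·x_1. Substituting into the budget gives p_1·x_1·(1 + 4) = M.
Demand: x_1*(p_1,p_2,M) = 0.2·M/p_1 and x_2* = 0.8·M/p_2.
At p_1=13, p_2=5, M=48: x_1* = 0.2·48/13 = 0.7385.

x_1* = 0.7385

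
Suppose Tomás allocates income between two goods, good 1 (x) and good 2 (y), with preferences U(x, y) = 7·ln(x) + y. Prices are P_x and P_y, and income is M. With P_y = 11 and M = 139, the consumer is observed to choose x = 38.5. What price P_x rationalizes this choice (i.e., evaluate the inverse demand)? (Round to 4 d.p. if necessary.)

P_x = 2

Set MRS = P_x/P_y: (7/x)/1 = P_x/P_y.
So x*(P_x,P_y) = 7·P_y/P_x, independent of income; and y* = (M − 7·P_y)/P_y.
Set x* = 38.5 in the demand function and solve for P_x: P_x = 2.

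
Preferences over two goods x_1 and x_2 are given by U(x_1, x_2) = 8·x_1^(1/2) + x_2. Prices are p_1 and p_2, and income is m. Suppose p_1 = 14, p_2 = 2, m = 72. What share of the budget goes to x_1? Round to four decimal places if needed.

MU_x_1 = 4/√x_1, MU_x_2 = 1. Tangency: 4/√x_1 = p_1/p_2.
Solve: √x_1 = 4·p_2/p_1, so x_1*(p_1,p_2) = (4·p_2/p_1)², and x_2* = (m − p_1·x_1*)/p_2.
Plugging in: x_1* = (4·2/14)² = 0.3265, x_2* = 33.7143.
Expenditure on x_1: 14·0.3265 = 4.5714; share = 0.0635.

share on x_1 = 0.0635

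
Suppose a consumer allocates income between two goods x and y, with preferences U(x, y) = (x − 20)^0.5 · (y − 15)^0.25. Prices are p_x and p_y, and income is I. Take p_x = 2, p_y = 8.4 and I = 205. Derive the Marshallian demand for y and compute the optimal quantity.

y* = 16.5476

Let x' = x−20, y' = y−15. MRS = 2·y'/x' = p_x/p_y.
Substituting into the budget: x* = 20 + 2/3·(I − 20·p_x − 15·p_y)/p_x, and y* = 15 + 1/3·(…)/p_y.
Discretionary income = 205 − 20·2 − 15·8.4 = 39; y* = 15 + 1/3·39/8.4 = 16.5476.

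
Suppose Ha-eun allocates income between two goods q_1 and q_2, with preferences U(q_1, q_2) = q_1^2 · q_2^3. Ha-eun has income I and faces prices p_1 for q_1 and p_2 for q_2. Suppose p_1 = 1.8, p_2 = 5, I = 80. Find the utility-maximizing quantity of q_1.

q_1* = 17.7778

Demand: q_1*(p_1,p_2,I) = 0.4·I/p_1 and q_2* = 0.6·I/p_2.
At p_1=1.8, p_2=5, I=80: q_1* = 0.4·80/1.8 = 17.7778.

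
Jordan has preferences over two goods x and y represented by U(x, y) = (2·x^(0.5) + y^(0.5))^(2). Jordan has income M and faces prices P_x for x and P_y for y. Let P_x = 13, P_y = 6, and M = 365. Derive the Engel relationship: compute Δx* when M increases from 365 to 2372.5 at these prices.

MRS = MU_x/MU_y = 2·(y/x)^(0.5). Set equal to P_x/P_y.
Hence y/x = ((1/2)·P_x/P_y)^(1/(0.5)), i.e. raised to the 2 power.
With the ratio pinned down, the budget gives x* = M/(P_x + P_y·(y/x)) and y* = (y/x)·x*.
Numerically y/x = 1.173611, so x* = 365/(13 + 6·1.173611) = 18.2121.
At M' = 2372.5: x* = 118.3784. Change: 118.3784 − 18.2121 = 100.1663.

Δx* = 100.1663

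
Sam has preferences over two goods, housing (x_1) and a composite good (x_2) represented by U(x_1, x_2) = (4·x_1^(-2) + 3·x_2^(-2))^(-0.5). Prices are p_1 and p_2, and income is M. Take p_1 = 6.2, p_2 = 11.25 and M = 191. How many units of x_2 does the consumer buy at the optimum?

MRS = MU_x_1/MU_x_2 = (4/3)·(x_2/x_1)^(3). Set equal to p_1/p_2.
Solve for the ratio: x_2/x_1 = [(3/4)·p_1/p_2]^(1/3).
Substitute x_2 = (x_2/x_1)·x_1 into the budget: x_1* = M/(p_1 + p_2·(x_2/x_1)).
Numerically x_2/x_1 = 0.744904, so x_1* = 191/(6.2 + 11.25·0.744904) = 13.1 and x_2* = 0.744904·13.1 = 9.7582.

x_2* = 9.7582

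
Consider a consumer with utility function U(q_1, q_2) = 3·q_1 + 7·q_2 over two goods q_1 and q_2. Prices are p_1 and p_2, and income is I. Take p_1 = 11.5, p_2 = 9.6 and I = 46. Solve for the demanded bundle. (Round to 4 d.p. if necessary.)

Linear utility — the consumer picks whichever good has higher MU/price: 3/11.5 = 0.2609 vs 7/9.6 = 0.7292.
q_2 gives more utility per dollar, so spend all income on q_2: q_2* = I/p_2, q_1* = 0.
Numerically: q_1* = 0, q_2* = 4.7917.

q_1* = 0, q_2* = 4.7917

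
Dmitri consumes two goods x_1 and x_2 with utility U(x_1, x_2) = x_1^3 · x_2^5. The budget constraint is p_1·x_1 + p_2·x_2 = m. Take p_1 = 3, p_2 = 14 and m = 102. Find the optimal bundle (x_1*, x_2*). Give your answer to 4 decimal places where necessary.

x_1* = 12.75, x_2* = 4.5536

The MRS is (3/5)·x_2/x_1. Set MRS = p_1/p_2.
Rearranging, p_2·x_2 = (5/3)·p_1·x_1. Substituting into the budget gives p_1·x_1·(1 + (5/3)) = m.
Demand: x_1*(p_1,p_2,m) = 0.375·m/p_1 and x_2* = 0.625·m/p_2.
At p_1=3, p_2=14, m=102: x_1* = 0.375·102/3 = 12.75, x_2* = 4.5536.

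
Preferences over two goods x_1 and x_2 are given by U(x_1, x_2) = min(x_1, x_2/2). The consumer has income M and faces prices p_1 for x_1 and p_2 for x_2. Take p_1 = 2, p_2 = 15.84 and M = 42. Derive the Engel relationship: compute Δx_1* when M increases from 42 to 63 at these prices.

With perfect complements, no substitution: consume in ratio x_1:x_2 = 1:2.
Budget: p_1·x_1 + p_2·2·x_1 = M, so (p_1 + 2·p_2)·x_1 = M.
Demand: x_1*(p_1,p_2,M) = M/(p_1 + 2·p_2), x_2* = 2·M/(p_1 + 2·p_2).
Here 2 + 2·15.84 = 33.68, giving x_1* = 1.247.
At M' = 63: x_1* = 1.8705. Change: 1.8705 − 1.247 = 0.6235.

Δx_1* = 0.6235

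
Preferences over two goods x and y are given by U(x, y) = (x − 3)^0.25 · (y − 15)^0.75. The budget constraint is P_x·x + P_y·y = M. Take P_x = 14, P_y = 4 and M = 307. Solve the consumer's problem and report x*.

After buying the subsistence bundle (3, 15), a share 0.25 of the remaining income goes to x: x* = 3 + 0.25·(M − 3P_x − 15P_y)/P_x.
Discretionary income = 307 − 3·14 − 15·4 = 205; x* = 3 + 0.25·205/14 = 6.6607.

x* = 6.6607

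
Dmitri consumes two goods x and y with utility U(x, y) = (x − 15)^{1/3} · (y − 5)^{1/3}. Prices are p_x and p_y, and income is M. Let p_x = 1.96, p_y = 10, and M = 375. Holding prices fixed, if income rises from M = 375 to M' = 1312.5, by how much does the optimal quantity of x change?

Δx* = 239.1582

MRS = (y−5)/(x−15). Tangency with p_x/p_y gives y−5 = (p_x/p_y)·(x−15).
Substituting into the budget: x* = 15 + 0.5·(M − 15·p_x − 5·p_y)/p_x, and y* = 5 + 0.5·(…)/p_y.
Discretionary income = 375 − 15·1.96 − 5·10 = 295.6; x* = 15 + 0.5·295.6/1.96 = 90.4082.
At M' = 1312.5: x* = 329.5663. Change: 329.5663 − 90.4082 = 239.1582.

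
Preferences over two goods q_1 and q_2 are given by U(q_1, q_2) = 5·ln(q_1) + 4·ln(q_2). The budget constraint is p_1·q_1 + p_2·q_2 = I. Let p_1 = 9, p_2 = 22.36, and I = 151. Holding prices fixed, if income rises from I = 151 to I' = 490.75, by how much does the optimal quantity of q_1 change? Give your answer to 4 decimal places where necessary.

Δq_1* = 20.9722

MU_q_1/MU_q_2 = (5·q_2)/(4·q_1); tangency sets this equal to p_1/p_2.
So 5·p_2·q_2 = 4·p_1·q_1; combined with the budget, a share 5/9 of income goes to q_1.
Demand: q_1*(p_1,p_2,I) = 5/9·I/p_1 and q_2* = 4/9·I/p_2.
At p_1=9, p_2=22.36, I=151: q_1* = 5/9·151/9 = 9.321.
At I' = 490.75: q_1* = 30.2932. Change: 30.2932 − 9.321 = 20.9722.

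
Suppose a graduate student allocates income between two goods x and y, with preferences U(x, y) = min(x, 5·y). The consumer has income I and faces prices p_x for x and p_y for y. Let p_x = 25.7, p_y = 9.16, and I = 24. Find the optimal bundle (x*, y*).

Leontief preferences: the optimum is at the kink where x/5 = y/1, i.e. y = (1/5)·x.
Budget: p_x·x + p_y·(1/5)·x = I, so (5·p_x + p_y)·x = 5·I.
Demand: x*(p_x,p_y,I) = 5·I/(5·p_x + p_y), y* = I/(5·p_x + p_y).
Here 5·25.7 + 9.16 = 137.66, giving x* = 0.8717 and y* = 0.1743.

x* = 0.8717, y* = 0.1743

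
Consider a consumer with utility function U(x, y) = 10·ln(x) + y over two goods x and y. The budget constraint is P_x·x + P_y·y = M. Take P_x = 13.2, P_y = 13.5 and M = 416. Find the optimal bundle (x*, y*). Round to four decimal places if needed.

x* = 10.2273, y* = 20.8148

So x*(P_x,P_y) = 10·P_y/P_x, independent of income; and y* = (M − 10·P_y)/P_y.
At the given prices: x* = 10·13.5/13.2 = 10.2273, and y* = 20.8148.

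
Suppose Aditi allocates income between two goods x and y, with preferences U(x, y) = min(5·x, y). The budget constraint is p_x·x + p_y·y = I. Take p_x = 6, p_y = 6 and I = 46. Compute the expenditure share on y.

Demand: x*(p_x,p_y,I) = I/(p_x + 5·p_y), y* = 5·I/(p_x + 5·p_y).
Here 6 + 5·6 = 36, giving x* = 1.2778 and y* = 6.3889.
Expenditure on y: 6·6.3889 = 38.3333; share = 0.8333.

share on y = 0.8333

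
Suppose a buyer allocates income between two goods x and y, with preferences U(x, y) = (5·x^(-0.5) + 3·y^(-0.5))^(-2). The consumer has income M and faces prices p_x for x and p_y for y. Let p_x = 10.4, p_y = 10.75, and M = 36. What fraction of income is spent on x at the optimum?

share on x = 0.5816

From the CES first-order condition, (5/3)·(y/x)^(1.5) = p_x/p_y.
Hence y/x = ((3/5)·p_x/p_y)^(1/(1.5)), i.e. raised to the 2/3 power.
With the ratio pinned down, the budget gives x* = M/(p_x + p_y·(y/x)) and y* = (y/x)·x*.
Numerically y/x = 0.695853, so x* = 36/(10.4 + 10.75·0.695853) = 2.0134 and y* = 0.695853·2.0134 = 1.401.
Expenditure on x: 10.4·2.0134 = 20.9391; share = 0.5816.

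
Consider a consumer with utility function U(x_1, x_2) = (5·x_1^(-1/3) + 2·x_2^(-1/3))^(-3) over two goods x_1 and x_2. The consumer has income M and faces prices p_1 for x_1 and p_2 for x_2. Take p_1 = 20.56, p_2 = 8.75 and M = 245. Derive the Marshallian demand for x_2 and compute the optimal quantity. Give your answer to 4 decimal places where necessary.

x_2* = 8.0889

MRS = MU_x_1/MU_x_2 = (5/2)·(x_2/x_1)^(4/3). Set equal to p_1/p_2.
Solve for the ratio: x_2/x_1 = [(2/5)·p_1/p_2]^(0.75).
Substitute x_2 = (x_2/x_1)·x_1 into the budget: x_1* = M/(p_1 + p_2·(x_2/x_1)).
Numerically x_2/x_1 = 0.954567, so x_1* = 245/(20.56 + 8.75·0.954567) = 8.4739 and x_2* = 0.954567·8.4739 = 8.0889.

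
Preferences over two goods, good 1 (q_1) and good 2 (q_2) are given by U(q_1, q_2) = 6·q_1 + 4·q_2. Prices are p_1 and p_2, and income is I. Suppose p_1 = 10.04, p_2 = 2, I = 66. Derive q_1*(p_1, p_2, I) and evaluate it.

Perfect substitutes: compare marginal utility per dollar. 6/p_1 vs 4/p_2 → 0.5976 vs 2.
q_2 gives more utility per dollar, so spend all income on q_2: q_2* = I/p_2, q_1* = 0.
Numerically: q_1* = 0, q_2* = 33.

q_1* = 0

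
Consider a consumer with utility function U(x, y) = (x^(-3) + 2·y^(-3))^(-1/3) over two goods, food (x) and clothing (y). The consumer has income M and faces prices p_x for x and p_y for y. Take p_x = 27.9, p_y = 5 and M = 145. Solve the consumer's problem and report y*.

MU_x ∝ x^(-4), MU_y ∝ 2·y^(-4), so MRS = (1/2)·(y/x)^(4) = p_x/p_y.
Solve for the ratio: y/x = [2·p_x/p_y]^(0.25).
With the ratio pinned down, the budget gives x* = M/(p_x + p_y·(y/x)) and y* = (y/x)·x*.
Numerically y/x = 1.827747, so x* = 145/(27.9 + 5·1.827747) = 3.9148 and y* = 1.827747·3.9148 = 7.1553.

y* = 7.1553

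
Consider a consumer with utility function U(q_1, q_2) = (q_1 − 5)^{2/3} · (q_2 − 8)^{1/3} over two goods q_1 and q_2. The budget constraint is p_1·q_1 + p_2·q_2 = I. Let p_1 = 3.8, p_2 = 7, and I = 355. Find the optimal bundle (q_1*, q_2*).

MRS = 2·(q_2−8)/(q_1−5). Tangency with p_1/p_2 gives q_2−8 = (1/2)·(p_1/p_2)·(q_1−5).
After buying the subsistence bundle (5, 8), a share 2/3 of the remaining income goes to q_1: q_1* = 5 + 2/3·(I − 5p_1 − 8p_2)/p_1.
Discretionary income = 355 − 5·3.8 − 8·7 = 280; q_1* = 5 + 2/3·280/3.8 = 54.1228; q_2* = 8 + 1/3·280/7 = 21.3333.

q_1* = 54.1228, q_2* = 21.3333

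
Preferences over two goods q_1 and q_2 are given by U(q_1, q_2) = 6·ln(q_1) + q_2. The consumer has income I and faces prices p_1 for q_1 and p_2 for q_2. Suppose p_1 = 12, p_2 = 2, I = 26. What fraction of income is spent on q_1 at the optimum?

share on q_1 = 0.4615

So q_1*(p_1,p_2) = 6·p_2/p_1, independent of income; and q_2* = (I − 6·p_2)/p_2.
At the given prices: q_1* = 6·2/12 = 1, and q_2* = 7.
Expenditure on q_1: 12·1 = 12; share = 0.4615.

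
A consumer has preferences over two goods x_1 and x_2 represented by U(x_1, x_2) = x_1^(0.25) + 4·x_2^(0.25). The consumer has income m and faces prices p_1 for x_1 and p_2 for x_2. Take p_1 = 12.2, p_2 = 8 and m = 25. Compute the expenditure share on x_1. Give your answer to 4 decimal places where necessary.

From the CES first-order condition, (1/4)·(x_2/x_1)^(0.75) = p_1/p_2.
Solve for the ratio: x_2/x_1 = [4·p_1/p_2]^(4/3).
Substitute x_2 = (x_2/x_1)·x_1 into the budget: x_1* = m/(p_1 + p_2·(x_2/x_1)).
Numerically x_2/x_1 = 11.145677, so x_1* = 25/(12.2 + 8·11.145677) = 0.2466 and x_2* = 11.145677·0.2466 = 2.7489.
Expenditure on x_1: 12.2·0.2466 = 3.0089; share = 0.1204.

share on x_1 = 0.1204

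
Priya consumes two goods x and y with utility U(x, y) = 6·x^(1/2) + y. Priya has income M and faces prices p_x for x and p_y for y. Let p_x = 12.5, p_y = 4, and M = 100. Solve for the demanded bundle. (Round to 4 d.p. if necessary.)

Set MRS = p_x/p_y: 3·x^(−1/2) = p_x/p_y.
Thus x* = (3·p_y/p_x)² — independent of M — with the rest of income spent on y.
Plugging in: x* = (3·4/12.5)² = 0.9216, y* = 22.12.

x* = 0.9216, y* = 22.12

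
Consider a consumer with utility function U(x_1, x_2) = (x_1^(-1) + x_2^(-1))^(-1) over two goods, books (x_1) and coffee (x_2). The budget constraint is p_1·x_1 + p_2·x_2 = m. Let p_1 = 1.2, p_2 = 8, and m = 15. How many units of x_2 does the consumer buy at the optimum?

x_2* = 1.3515

Numerically x_2/x_1 = 0.387298, so x_1* = 15/(1.2 + 8·0.387298) = 3.4897 and x_2* = 0.387298·3.4897 = 1.3515.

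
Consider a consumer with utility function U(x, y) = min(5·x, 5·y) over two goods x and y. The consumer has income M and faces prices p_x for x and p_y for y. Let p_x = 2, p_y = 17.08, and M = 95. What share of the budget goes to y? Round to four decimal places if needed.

With perfect complements, no substitution: consume in ratio x:y = 5:5.
Budget: p_x·x + p_y·x = M, so (5·p_x + 5·p_y)·x = 5·M.
Demand: x*(p_x,p_y,M) = 5·M/(5·p_x + 5·p_y), y* = 5·M/(5·p_x + 5·p_y).
Here 5·2 + 5·17.08 = 95.4, giving x* = 4.979 and y* = 4.979.
Expenditure on y: 17.08·4.979 = 85.0419; share = 0.8952.

share on y = 0.8952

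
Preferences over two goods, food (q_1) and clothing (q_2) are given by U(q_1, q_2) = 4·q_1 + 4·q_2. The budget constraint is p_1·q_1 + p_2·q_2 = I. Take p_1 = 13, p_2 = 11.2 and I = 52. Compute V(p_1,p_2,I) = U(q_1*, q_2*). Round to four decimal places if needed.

V = 18.5714

Perfect substitutes: compare marginal utility per dollar. 4/p_1 vs 4/p_2 → 0.3077 vs 0.3571.
q_2 gives more utility per dollar, so spend all income on q_2: q_2* = I/p_2, q_1* = 0.
Numerically: q_1* = 0, q_2* = 4.6429.
Utility at the optimum: U(0, 4.6429) = 18.5714.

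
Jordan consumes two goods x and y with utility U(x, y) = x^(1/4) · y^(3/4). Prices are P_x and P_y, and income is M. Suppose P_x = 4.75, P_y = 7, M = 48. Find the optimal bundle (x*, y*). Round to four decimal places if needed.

x* = 2.5263, y* = 5.1429

MU_x/MU_y = (0.25·y)/(0.75·x); tangency sets this equal to P_x/P_y.
Rearranging, P_y·y = 3·P_x·x. Substituting into the budget gives P_x·x·(1 + 3) = M.
Demand: x*(P_x,P_y,M) = 0.25·M/P_x and y* = 0.75·M/P_y.
At P_x=4.75, P_y=7, M=48: x* = 0.25·48/4.75 = 2.5263, y* = 5.1429.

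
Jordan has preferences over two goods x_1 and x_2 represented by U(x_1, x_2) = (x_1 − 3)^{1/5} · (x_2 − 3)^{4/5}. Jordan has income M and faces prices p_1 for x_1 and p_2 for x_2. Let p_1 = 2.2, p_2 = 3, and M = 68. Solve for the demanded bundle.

x_1* = 7.7636, x_2* = 16.9733

Discretionary income = 68 − 3·2.2 − 3·3 = 52.4; x_1* = 3 + 0.2·52.4/2.2 = 7.7636; x_2* = 3 + 0.8·52.4/3 = 16.9733.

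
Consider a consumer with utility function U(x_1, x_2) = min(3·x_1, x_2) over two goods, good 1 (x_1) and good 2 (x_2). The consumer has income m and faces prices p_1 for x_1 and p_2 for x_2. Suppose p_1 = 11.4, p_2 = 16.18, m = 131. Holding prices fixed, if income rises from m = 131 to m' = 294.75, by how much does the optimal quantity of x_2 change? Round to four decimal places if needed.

Δx_2* = 8.1957

With perfect complements, no substitution: consume in ratio x_1:x_2 = 1:3.
Budget: p_1·x_1 + p_2·3·x_1 = m, so (p_1 + 3·p_2)·x_1 = m.
Demand: x_1*(p_1,p_2,m) = m/(p_1 + 3·p_2), x_2* = 3·m/(p_1 + 3·p_2).
Here 11.4 + 3·16.18 = 59.94, giving x_2* = 6.5566.
At m' = 294.75: x_2* = 14.7523. Change: 14.7523 − 6.5566 = 8.1957.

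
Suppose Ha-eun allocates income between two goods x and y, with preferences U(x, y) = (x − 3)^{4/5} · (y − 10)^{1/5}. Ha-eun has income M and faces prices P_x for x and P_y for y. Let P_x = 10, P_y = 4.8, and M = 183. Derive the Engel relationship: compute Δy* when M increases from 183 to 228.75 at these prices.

Δy* = 1.9062

Discretionary income = 183 − 3·10 − 10·4.8 = 105; y* = 10 + 0.2·105/4.8 = 14.375.
At M' = 228.75: y* = 16.2812. Change: 16.2812 − 14.375 = 1.9062.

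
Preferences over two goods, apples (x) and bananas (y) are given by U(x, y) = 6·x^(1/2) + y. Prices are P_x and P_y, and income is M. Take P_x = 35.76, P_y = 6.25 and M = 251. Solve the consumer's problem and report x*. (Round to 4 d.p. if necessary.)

x* = 0.2749

Set MRS = P_x/P_y: 3·x^(−1/2) = P_x/P_y.
Thus x* = (3·P_y/P_x)² — independent of M — with the rest of income spent on y.
Plugging in: x* = (3·6.25/35.76)² = 0.2749.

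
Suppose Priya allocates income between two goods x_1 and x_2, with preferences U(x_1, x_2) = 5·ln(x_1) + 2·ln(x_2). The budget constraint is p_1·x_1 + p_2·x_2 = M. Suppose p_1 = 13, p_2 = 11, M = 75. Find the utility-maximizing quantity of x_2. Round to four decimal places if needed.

x_2* = 1.9481

Demand: x_1*(p_1,p_2,M) = 5/7·M/p_1 and x_2* = 2/7·M/p_2.
At p_1=13, p_2=11, M=75: x_2* = 2/7·75/11 = 1.9481.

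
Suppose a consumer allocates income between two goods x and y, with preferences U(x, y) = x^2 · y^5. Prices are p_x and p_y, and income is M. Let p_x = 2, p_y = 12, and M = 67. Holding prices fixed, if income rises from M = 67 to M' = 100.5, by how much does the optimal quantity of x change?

Tangency: MRS = (2/5)·y/x = p_x/p_y.
Rearranging, p_y·y = (5/2)·p_x·x. Substituting into the budget gives p_x·x·(1 + (5/2)) = M.
Demand: x*(p_x,p_y,M) = 2/7·M/p_x and y* = 5/7·M/p_y.
At p_x=2, p_y=12, M=67: x* = 2/7·67/2 = 9.5714.
At M' = 100.5: x* = 14.3571. Change: 14.3571 − 9.5714 = 4.7857.

Δx* = 4.7857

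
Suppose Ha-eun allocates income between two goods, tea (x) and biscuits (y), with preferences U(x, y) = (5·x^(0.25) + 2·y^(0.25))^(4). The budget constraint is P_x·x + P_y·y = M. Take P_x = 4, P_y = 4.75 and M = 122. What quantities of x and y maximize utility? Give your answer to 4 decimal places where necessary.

MRS = MU_x/MU_y = (5/2)·(y/x)^(0.75). Set equal to P_x/P_y.
Hence y/x = ((2/5)·P_x/P_y)^(1/(0.75)), i.e. raised to the 4/3 power.
Substitute y = (y/x)·x into the budget: x* = M/(P_x + P_y·(y/x)).
Numerically y/x = 0.23437, so x* = 122/(4 + 4.75·0.23437) = 23.8595 and y* = 0.23437·23.8595 = 5.592.

x* = 23.8595, y* = 5.592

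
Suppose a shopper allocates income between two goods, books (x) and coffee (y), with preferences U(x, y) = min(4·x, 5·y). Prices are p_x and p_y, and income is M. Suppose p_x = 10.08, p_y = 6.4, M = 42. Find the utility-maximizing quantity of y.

Leontief preferences: the optimum is at the kink where x/5 = y/4, i.e. y = (4/5)·x.
Budget: p_x·x + p_y·(4/5)·x = M, so (5·p_x + 4·p_y)·x = 5·M.
Demand: x*(p_x,p_y,M) = 5·M/(5·p_x + 4·p_y), y* = 4·M/(5·p_x + 4·p_y).
Here 5·10.08 + 4·6.4 = 76, giving y* = 2.2105.

y* = 2.2105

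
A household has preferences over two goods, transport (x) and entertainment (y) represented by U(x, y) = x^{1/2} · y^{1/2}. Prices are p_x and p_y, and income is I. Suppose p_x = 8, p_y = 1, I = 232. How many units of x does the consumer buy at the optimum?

x* = 14.5

MU_x/MU_y = (0.5·y)/(0.5·x); tangency sets this equal to p_x/p_y.
Rearranging, p_y·y = p_x·x. Substituting into the budget gives p_x·x·(1 + 1) = I.
Demand: x*(p_x,p_y,I) = 0.5·I/p_x and y* = 0.5·I/p_y.
At p_x=8, p_y=1, I=232: x* = 0.5·232/8 = 14.5.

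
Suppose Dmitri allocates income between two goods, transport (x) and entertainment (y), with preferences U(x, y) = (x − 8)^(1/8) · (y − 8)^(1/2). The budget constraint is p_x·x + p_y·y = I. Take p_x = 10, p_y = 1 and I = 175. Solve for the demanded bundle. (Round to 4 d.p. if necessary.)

x* = 9.74, y* = 77.6

This is Cobb-Douglas in (x−8, y−8): tangency gives 0.125·p_y·(y−8) = 0.5·p_x·(x−8).
Substituting into the budget: x* = 8 + 0.2·(I − 8·p_x − 8·p_y)/p_x, and y* = 8 + 0.8·(…)/p_y.
Discretionary income = 175 − 8·10 − 8·1 = 87; x* = 8 + 0.2·87/10 = 9.74; y* = 8 + 0.8·87/1 = 77.6.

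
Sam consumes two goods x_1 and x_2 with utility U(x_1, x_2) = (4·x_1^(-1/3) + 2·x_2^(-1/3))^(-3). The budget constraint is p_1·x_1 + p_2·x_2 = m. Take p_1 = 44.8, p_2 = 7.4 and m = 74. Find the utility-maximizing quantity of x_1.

x_1* = 1.1978

From the CES first-order condition, 2·(x_2/x_1)^(4/3) = p_1/p_2.
Solve for the ratio: x_2/x_1 = [(1/2)·p_1/p_2]^(0.75).
Substitute x_2 = (x_2/x_1)·x_1 into the budget: x_1* = m/(p_1 + p_2·(x_2/x_1)).
Numerically x_2/x_1 = 2.294892, so x_1* = 74/(44.8 + 7.4·2.294892) = 1.1978.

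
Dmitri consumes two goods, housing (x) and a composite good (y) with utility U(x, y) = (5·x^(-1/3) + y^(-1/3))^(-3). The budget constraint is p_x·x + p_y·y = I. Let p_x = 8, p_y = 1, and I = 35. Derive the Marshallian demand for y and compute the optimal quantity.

y* = 5.2843

MRS = MU_x/MU_y = 5·(y/x)^(4/3). Set equal to p_x/p_y.
Solve for the ratio: y/x = [(1/5)·p_x/p_y]^(0.75).
Substitute y = (y/x)·x into the budget: x* = I/(p_x + p_y·(y/x)).
Numerically y/x = 1.422624, so x* = 35/(8 + 1·1.422624) = 3.7145 and y* = 1.422624·3.7145 = 5.2843.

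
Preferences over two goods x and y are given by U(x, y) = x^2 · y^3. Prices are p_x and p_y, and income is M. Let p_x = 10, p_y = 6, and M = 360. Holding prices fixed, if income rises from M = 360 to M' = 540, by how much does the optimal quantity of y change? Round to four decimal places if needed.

Δy* = 18

The MRS is (2/3)·y/x. Set MRS = p_x/p_y.
Rearranging, p_y·y = (3/2)·p_x·x. Substituting into the budget gives p_x·x·(1 + (3/2)) = M.
Demand: x*(p_x,p_y,M) = 0.4·M/p_x and y* = 0.6·M/p_y.
At p_x=10, p_y=6, M=360: y* = 0.6·360/6 = 36.
At M' = 540: y* = 54. Change: 54 − 36 = 18.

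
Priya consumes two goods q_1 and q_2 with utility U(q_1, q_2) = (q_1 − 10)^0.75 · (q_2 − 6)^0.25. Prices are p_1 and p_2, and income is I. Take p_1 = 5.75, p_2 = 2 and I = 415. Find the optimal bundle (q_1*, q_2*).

q_1* = 55.0652, q_2* = 49.1875

Let q_1' = q_1−10, q_2' = q_2−6. MRS = 3·q_2'/q_1' = p_1/p_2.
After buying the subsistence bundle (10, 6), a share 0.75 of the remaining income goes to q_1: q_1* = 10 + 0.75·(I − 10p_1 − 6p_2)/p_1.
Discretionary income = 415 − 10·5.75 − 6·2 = 345.5; q_1* = 10 + 0.75·345.5/5.75 = 55.0652; q_2* = 6 + 0.25·345.5/2 = 49.1875.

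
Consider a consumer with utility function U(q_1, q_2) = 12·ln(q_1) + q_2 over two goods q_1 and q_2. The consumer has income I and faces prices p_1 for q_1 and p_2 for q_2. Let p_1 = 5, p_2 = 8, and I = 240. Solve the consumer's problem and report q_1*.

So q_1*(p_1,p_2) = 12·p_2/p_1, independent of income; and q_2* = (I − 12·p_2)/p_2.
At the given prices: q_1* = 12·8/5 = 19.2.

q_1* = 19.2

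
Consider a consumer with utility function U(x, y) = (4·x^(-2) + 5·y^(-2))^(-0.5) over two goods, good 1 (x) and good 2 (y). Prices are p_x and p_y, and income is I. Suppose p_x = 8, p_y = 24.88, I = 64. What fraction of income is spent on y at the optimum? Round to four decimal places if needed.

MRS = MU_x/MU_y = (4/5)·(y/x)^(3). Set equal to p_x/p_y.
Solve for the ratio: y/x = [(5/4)·p_x/p_y]^(1/3).
With the ratio pinned down, the budget gives x* = I/(p_x + p_y·(y/x)) and y* = (y/x)·x*.
Numerically y/x = 0.737989, so x* = 64/(8 + 24.88·0.737989) = 2.4278 and y* = 0.737989·2.4278 = 1.7917.
Expenditure on y: 24.88·1.7917 = 44.5775; share = 0.6965.

share on y = 0.6965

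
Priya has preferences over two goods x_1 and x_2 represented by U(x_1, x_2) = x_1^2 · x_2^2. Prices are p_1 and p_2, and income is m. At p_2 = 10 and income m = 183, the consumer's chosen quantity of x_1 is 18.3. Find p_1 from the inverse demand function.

The MRS is x_2/x_1. Set MRS = p_1/p_2.
Rearranging, p_2·x_2 = p_1·x_1. Substituting into the budget gives p_1·x_1·(1 + 1) = m.
Demand: x_1*(p_1,p_2,m) = 0.5·m/p_1 and x_2* = 0.5·m/p_2.
Set x_1* = 18.3 in the demand function and solve for p_1: p_1 = 5.

p_1 = 5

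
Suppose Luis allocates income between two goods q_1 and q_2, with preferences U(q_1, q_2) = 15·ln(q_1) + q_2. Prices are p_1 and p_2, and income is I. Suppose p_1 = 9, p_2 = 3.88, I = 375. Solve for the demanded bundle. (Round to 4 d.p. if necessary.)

MU_q_1 = 15/q_1, MU_q_2 = 1. Tangency: 15/q_1 = p_1/p_2.
So q_1*(p_1,p_2) = 15·p_2/p_1, independent of income; and q_2* = (I − 15·p_2)/p_2.
At the given prices: q_1* = 15·3.88/9 = 6.4667, and q_2* = 81.6495.

q_1* = 6.4667, q_2* = 81.6495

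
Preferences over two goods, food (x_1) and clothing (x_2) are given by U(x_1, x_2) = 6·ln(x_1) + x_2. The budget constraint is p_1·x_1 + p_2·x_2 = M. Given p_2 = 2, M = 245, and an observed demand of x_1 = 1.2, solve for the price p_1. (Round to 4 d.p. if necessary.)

MU_x_1 = 6/x_1, MU_x_2 = 1. Tangency: 6/x_1 = p_1/p_2.
So x_1*(p_1,p_2) = 6·p_2/p_1, independent of income; and x_2* = (M − 6·p_2)/p_2.
Set x_1* = 1.2 in the demand function and solve for p_1: p_1 = 10.

p_1 = 10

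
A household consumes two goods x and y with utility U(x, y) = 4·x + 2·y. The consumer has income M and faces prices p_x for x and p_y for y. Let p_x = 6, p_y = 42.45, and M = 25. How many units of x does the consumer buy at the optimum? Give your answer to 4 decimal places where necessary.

x* = 4.1667

Linear utility — the consumer picks whichever good has higher MU/price: 4/6 = 0.6667 vs 2/42.45 = 0.0471.
x gives more utility per dollar, so spend all income on x: x* = M/p_x, y* = 0.
Numerically: x* = 4.1667, y* = 0.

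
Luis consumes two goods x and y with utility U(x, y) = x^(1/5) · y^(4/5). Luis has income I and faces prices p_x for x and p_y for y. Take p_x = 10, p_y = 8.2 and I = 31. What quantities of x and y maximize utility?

Tangency: MRS = (1/4)·y/x = p_x/p_y.
So 0.2·p_y·y = 0.8·p_x·x; combined with the budget, a share 0.2 of income goes to x.
Demand: x*(p_x,p_y,I) = 0.2·I/p_x and y* = 0.8·I/p_y.
At p_x=10, p_y=8.2, I=31: x* = 0.2·31/10 = 0.62, y* = 3.0244.

x* = 0.62, y* = 3.0244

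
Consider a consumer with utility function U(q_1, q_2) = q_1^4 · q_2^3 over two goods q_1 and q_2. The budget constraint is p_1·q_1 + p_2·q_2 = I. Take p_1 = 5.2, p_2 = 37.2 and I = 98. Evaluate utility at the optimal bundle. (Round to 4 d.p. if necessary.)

Tangency: MRS = (4/3)·q_2/q_1 = p_1/p_2.
Rearranging, p_2·q_2 = (3/4)·p_1·q_1. Substituting into the budget gives p_1·q_1·(1 + (3/4)) = I.
Demand: q_1*(p_1,p_2,I) = 4/7·I/p_1 and q_2* = 3/7·I/p_2.
At p_1=5.2, p_2=37.2, I=98: q_1* = 4/7·98/5.2 = 10.7692, q_2* = 1.129.
Utility at the optimum: U(10.7692, 1.129) = 19357.8796.

V = 19357.8796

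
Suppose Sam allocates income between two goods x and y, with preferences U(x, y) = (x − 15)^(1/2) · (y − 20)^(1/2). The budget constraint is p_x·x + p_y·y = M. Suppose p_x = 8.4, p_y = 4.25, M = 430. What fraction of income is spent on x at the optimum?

share on x = 0.5477

This is Cobb-Douglas in (x−15, y−20): tangency gives 0.5·p_y·(y−20) = 0.5·p_x·(x−15).
Substituting into the budget: x* = 15 + 0.5·(M − 15·p_x − 20·p_y)/p_x, and y* = 20 + 0.5·(…)/p_y.
Discretionary income = 430 − 15·8.4 − 20·4.25 = 219; x* = 15 + 0.5·219/8.4 = 28.0357; y* = 20 + 0.5·219/4.25 = 45.7647.
Expenditure on x: 8.4·28.0357 = 235.5; share = 0.5477.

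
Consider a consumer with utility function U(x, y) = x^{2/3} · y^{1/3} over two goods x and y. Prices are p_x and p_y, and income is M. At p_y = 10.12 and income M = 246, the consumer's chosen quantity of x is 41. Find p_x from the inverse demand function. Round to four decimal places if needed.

p_x = 4

MU_x/MU_y = (2/3·y)/(1/3·x); tangency sets this equal to p_x/p_y.
So 2/3·p_y·y = 1/3·p_x·x; combined with the budget, a share 2/3 of income goes to x.
Demand: x*(p_x,p_y,M) = 2/3·M/p_x and y* = 1/3·M/p_y.
Set x* = 41 in the demand function and solve for p_x: p_x = 4.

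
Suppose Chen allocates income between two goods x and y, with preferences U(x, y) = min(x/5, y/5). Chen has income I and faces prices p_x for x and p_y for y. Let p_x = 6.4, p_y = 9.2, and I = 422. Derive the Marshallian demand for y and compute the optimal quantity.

y* = 27.0513

With perfect complements, no substitution: consume in ratio x:y = 5:5.
Budget: p_x·x + p_y·x = I, so (5·p_x + 5·p_y)·x = 5·I.
Demand: x*(p_x,p_y,I) = 5·I/(5·p_x + 5·p_y), y* = 5·I/(5·p_x + 5·p_y).
Here 5·6.4 + 5·9.2 = 78, giving y* = 27.0513.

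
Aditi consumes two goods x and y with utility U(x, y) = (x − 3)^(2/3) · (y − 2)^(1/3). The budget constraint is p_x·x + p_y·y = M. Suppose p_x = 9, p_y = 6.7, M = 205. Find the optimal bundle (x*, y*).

x* = 15.1926, y* = 10.1891

Let x' = x−3, y' = y−2. MRS = 2·y'/x' = p_x/p_y.
Substituting into the budget: x* = 3 + 2/3·(M − 3·p_x − 2·p_y)/p_x, and y* = 2 + 1/3·(…)/p_y.
Discretionary income = 205 − 3·9 − 2·6.7 = 164.6; x* = 3 + 2/3·164.6/9 = 15.1926; y* = 2 + 1/3·164.6/6.7 = 10.1891.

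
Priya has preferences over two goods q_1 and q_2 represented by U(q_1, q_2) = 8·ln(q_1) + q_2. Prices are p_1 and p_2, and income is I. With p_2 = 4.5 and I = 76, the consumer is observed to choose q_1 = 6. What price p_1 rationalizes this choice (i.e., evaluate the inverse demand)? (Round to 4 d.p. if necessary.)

Set MRS = p_1/p_2: (8/q_1)/1 = p_1/p_2.
So q_1*(p_1,p_2) = 8·p_2/p_1, independent of income; and q_2* = (I − 8·p_2)/p_2.
Set q_1* = 6 in the demand function and solve for p_1: p_1 = 6.

p_1 = 6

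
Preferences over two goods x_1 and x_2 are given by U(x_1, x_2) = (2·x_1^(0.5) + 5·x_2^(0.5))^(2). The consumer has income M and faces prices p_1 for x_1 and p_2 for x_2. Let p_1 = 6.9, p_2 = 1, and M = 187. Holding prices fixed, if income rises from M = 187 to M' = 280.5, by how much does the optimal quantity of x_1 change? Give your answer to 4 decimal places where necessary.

Δx_1* = 0.3071

From the CES first-order condition, (2/5)·(x_2/x_1)^(0.5) = p_1/p_2.
Solve for the ratio: x_2/x_1 = [(5/2)·p_1/p_2]^(2).
Substitute x_2 = (x_2/x_1)·x_1 into the budget: x_1* = M/(p_1 + p_2·(x_2/x_1)).
Numerically x_2/x_1 = 297.5625, so x_1* = 187/(6.9 + 1·297.5625) = 0.6142.
At M' = 280.5: x_1* = 0.9213. Change: 0.9213 − 0.6142 = 0.3071.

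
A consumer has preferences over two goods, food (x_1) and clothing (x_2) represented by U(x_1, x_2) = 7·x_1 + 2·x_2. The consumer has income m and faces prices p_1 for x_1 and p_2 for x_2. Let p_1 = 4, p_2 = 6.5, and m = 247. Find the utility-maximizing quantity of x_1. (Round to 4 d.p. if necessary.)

Perfect substitutes: compare marginal utility per dollar. 7/p_1 vs 2/p_2 → 1.75 vs 0.3077.
x_1 gives more utility per dollar, so spend all income on x_1: x_1* = m/p_1, x_2* = 0.
Numerically: x_1* = 61.75, x_2* = 0.

x_1* = 61.75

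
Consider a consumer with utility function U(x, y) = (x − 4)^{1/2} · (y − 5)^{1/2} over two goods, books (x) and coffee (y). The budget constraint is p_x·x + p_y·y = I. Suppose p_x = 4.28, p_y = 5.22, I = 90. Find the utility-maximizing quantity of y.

Let x' = x−4, y' = y−5. MRS = y'/x' = p_x/p_y.
After buying the subsistence bundle (4, 5), a share 0.5 of the remaining income goes to x: x* = 4 + 0.5·(I − 4p_x − 5p_y)/p_x.
Discretionary income = 90 − 4·4.28 − 5·5.22 = 46.78; y* = 5 + 0.5·46.78/5.22 = 9.4808.

y* = 9.4808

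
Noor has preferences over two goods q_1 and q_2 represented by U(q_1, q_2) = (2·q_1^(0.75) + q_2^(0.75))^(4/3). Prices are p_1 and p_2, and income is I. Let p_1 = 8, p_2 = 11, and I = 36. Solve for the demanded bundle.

From the CES first-order condition, 2·(q_2/q_1)^(0.25) = p_1/p_2.
Solve for the ratio: q_2/q_1 = [(1/2)·p_1/p_2]^(4).
With the ratio pinned down, the budget gives q_1* = I/(p_1 + p_2·(q_2/q_1)) and q_2* = (q_2/q_1)·q_1*.
Numerically q_2/q_1 = 0.017485, so q_1* = 36/(8 + 11·0.017485) = 4.3944 and q_2* = 0.017485·4.3944 = 0.0768.

q_1* = 4.3944, q_2* = 0.0768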